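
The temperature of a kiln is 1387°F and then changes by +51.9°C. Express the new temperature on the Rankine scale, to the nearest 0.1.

1940.1°R

Initial temperature in Celsius: (1387 - 32) × 5/9 = 752.7778°C.
Final Celsius temperature: 752.7778 + 51.9000 = 804.6778°C.
In Rankine: 804.6778 × 1.8 + 491.67 = 1940.1°R.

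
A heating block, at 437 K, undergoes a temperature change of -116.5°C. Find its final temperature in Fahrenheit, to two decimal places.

Initial temperature in Celsius: 437 - 273.15 = 163.8500°C.
Final Celsius temperature: 163.8500 - 116.5000 = 47.3500°C.
In Fahrenheit: 47.3500 × 1.8 + 32 = 117.23°F.

117.23°F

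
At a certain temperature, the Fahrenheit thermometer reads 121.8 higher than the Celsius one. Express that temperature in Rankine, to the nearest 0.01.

Let x be the Celsius reading; then the Fahrenheit reading is 1.8·x + 32.
(1.8·x + 32) - x = 121.8  ⇒  (0.8)·x = 89.8  ⇒  x = 112.2500°C.
In Rankine: 112.2500 × 1.8 + 491.67 = 693.72°R.

693.72°R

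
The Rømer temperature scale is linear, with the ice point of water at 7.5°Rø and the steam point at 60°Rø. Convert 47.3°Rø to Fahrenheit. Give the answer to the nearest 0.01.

Linear interpolation between the fixed points: C = (47.3 - 7.5) × 100 / (60 - 7.5) = 75.8095°C.
Then 75.8095 × 1.8 + 32 = 168.46°F.

168.46°F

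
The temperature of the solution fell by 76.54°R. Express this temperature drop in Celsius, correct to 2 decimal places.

An interval of 1°R corresponds to 5/9°C.
76.54 × 5/9 = 42.52.

42.52°C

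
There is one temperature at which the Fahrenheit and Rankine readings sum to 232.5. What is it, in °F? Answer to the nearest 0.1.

-113.6°F

Let F be the Fahrenheit reading. The Rankine reading is R = 1·F + 459.67.
Require F + R = 232.5: (2)·F + 459.67 = 232.5.
F = (232.5 - 459.67) / (2) = -113.6.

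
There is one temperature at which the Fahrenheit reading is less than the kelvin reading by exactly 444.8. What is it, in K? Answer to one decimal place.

Let K be the kelvin reading. The Fahrenheit reading is F = 1.8·K - 459.67.
Require F - K = -444.8: (0.8)·K - 459.67 = -444.8.
K = (-444.8 + 459.67) / (0.8) = 18.6.

18.6 K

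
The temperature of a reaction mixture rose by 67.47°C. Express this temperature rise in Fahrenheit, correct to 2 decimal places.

Only the scale ratio 1.8 matters for a change in temperature.
67.47 × 1.8 = 121.45.

121.45°F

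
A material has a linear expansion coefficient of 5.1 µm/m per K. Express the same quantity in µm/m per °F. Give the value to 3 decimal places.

The quantity depends on a temperature interval, so only the ratio of degree sizes applies; the offset between the scales is irrelevant.
A change of 1°F is a change of 5/9 K, so per °F the value is 5.1 × 5/9 = 2.833.

2.833 µm/m per °F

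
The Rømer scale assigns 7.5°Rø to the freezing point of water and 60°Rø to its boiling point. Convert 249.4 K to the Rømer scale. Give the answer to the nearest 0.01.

-4.97°Rø

First in Celsius: 249.4 - 273.15 = -23.7500°C.
Linearly onto the Rømer scale: 7.5 + (-23.7500 / 100) × (60 - 7.5) = -4.97°Rø.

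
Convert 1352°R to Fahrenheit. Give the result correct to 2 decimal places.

In Celsius: (1352 - 491.67) × 5/9 = 477.9611°C.
In Fahrenheit: 477.9611 × 1.8 + 32 = 892.33°F.

892.33°F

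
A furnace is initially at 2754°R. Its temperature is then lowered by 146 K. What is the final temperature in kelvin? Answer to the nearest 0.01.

1384.00 K

Initial temperature in Celsius: (2754 - 491.67) × 5/9 = 1256.8500°C.
The 146 K change is an interval; Kelvin and Celsius degrees are the same size, so ΔC = -146°C.
Final Celsius temperature: 1256.8500 - 146.0000 = 1110.8500°C.
In kelvin: 1110.8500 + 273.15 = 1384.00 K.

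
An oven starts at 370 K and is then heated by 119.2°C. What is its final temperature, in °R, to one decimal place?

880.6°R

Initial temperature in Celsius: 370 - 273.15 = 96.8500°C.
Final Celsius temperature: 96.8500 + 119.2000 = 216.0500°C.
In Rankine: 216.0500 × 1.8 + 491.67 = 880.6°R.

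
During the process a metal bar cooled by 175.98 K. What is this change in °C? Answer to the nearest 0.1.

Kelvin and Celsius degrees are the same size, so the interval is unchanged: 176.0.

176.0°C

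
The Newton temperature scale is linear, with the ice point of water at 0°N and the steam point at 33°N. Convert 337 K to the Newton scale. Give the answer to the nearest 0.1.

21.1°N

First in Celsius: 337 - 273.15 = 63.8500°C.
Linearly onto the Newton scale: 0 + (63.8500 / 100) × (33 - 0) = 21.1°N.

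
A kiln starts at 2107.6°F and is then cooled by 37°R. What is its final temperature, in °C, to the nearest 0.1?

1132.6°C

Initial temperature in Celsius: (2107.6 - 32) × 5/9 = 1153.1111°C.
The 37°R change is an interval, so only the factor 5/9 applies: -37 × 5/9 = -20.5556°C.
Final Celsius temperature: 1153.1111 - 20.5556 = 1132.5556°C.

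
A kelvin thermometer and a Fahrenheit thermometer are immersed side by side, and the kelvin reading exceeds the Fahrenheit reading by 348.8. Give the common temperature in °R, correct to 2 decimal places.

Let x be the kelvin reading; then the Fahrenheit reading is 1.8·x - 459.67.
(1.8·x - 459.67) - x = -348.8  ⇒  (0.8)·x = 110.87  ⇒  x = 138.5875 K.
In Celsius: 138.5875 - 273.15 = -134.5625°C.
In Rankine: -134.5625 × 1.8 + 491.67 = 249.46°R.

249.46°R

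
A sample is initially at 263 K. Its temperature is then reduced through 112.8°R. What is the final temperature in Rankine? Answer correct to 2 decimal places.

Initial temperature in Celsius: 263 - 273.15 = -10.1500°C.
The 112.8°R change is an interval, so only the factor 5/9 applies: -112.8 × 5/9 = -62.6667°C.
Final Celsius temperature: -10.1500 - 62.6667 = -72.8167°C.
In Rankine: -72.8167 × 1.8 + 491.67 = 360.60°R.

360.60°R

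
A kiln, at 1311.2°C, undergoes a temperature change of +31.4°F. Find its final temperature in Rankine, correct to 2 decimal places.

The 31.4°F change is an interval, so only the factor 5/9 applies: +31.4 × 5/9 = +17.4444°C.
Final Celsius temperature: 1311.2000 + 17.4444 = 1328.6444°C.
In Rankine: 1328.6444 × 1.8 + 491.67 = 2883.23°R.

2883.23°R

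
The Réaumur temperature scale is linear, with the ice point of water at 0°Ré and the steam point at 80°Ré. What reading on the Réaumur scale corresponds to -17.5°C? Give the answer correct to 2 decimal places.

-14.00°Ré

Linearly onto the Réaumur scale: 0 + (-17.5000 / 100) × (80 - 0) = -14.00°Ré.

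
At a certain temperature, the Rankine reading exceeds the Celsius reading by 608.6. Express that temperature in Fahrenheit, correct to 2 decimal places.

295.09°F

Let x be the Celsius reading; then the Rankine reading is 1.8·x + 491.67.
(1.8·x + 491.67) - x = 608.6  ⇒  (0.8)·x = 116.93  ⇒  x = 146.1625°C.
In Fahrenheit: 146.1625 × 1.8 + 32 = 295.09°F.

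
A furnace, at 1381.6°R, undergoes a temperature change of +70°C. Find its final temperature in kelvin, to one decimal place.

Initial temperature in Celsius: (1381.6 - 491.67) × 5/9 = 494.4056°C.
Final Celsius temperature: 494.4056 + 70.0000 = 564.4056°C.
In kelvin: 564.4056 + 273.15 = 837.6 K.

837.6 K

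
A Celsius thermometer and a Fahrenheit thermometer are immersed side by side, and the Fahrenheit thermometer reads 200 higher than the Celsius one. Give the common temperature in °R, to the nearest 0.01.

869.67°R

Let x be the Celsius reading; then the Fahrenheit reading is 1.8·x + 32.
(1.8·x + 32) - x = 200  ⇒  (0.8)·x = 168  ⇒  x = 210.0000°C.
In Rankine: 210.0000 × 1.8 + 491.67 = 869.67°R.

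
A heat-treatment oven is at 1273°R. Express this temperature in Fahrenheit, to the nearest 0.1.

In Celsius: (1273 - 491.67) × 5/9 = 434.0722°C.
In Fahrenheit: 434.0722 × 1.8 + 32 = 813.3°F.

813.3°F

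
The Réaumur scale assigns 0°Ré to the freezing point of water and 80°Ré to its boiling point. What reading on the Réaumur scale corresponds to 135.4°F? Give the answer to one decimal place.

First in Celsius: (135.4 - 32) × 5/9 = 57.4444°C.
Linearly onto the Réaumur scale: 0 + (57.4444 / 100) × (80 - 0) = 46.0°Ré.

46.0°Ré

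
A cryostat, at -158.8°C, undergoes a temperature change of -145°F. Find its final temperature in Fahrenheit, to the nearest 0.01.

-398.84°F

The 145°F change is an interval, so only the factor 5/9 applies: -145 × 5/9 = -80.5556°C.
Final Celsius temperature: -158.8000 - 80.5556 = -239.3556°C.
In Fahrenheit: -239.3556 × 1.8 + 32 = -398.84°F.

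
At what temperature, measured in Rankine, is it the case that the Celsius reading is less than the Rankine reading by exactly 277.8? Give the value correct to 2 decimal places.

Let R be the Rankine reading. The Celsius reading is C = 5/9·R - 273.15.
Require C - R = -277.8: (-4/9)·R - 273.15 = -277.8.
R = (-277.8 + 273.15) / (-4/9) = 10.46.

10.46°R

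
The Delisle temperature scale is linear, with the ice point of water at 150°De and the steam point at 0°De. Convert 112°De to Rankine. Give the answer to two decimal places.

Linear interpolation between the fixed points: C = (112 - 150) × 100 / (0 - 150) = 25.3333°C.
Then 25.3333 × 1.8 + 491.67 = 537.27°R.

537.27°R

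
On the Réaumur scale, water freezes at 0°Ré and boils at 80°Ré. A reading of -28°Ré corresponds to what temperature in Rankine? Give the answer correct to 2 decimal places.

Linear interpolation between the fixed points: C = (-28 - 0) × 100 / (80 - 0) = -35.0000°C.
Then -35.0000 × 1.8 + 491.67 = 428.67°R.

428.67°R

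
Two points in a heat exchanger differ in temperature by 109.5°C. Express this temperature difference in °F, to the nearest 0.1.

Only the scale ratio 1.8 matters for a change in temperature.
109.5 × 1.8 = 197.1.

197.1°F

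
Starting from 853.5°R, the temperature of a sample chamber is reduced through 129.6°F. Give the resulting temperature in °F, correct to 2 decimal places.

Initial temperature in Celsius: (853.5 - 491.67) × 5/9 = 201.0167°C.
The 129.6°F change is an interval, so only the factor 5/9 applies: -129.6 × 5/9 = -72.0000°C.
Final Celsius temperature: 201.0167 - 72.0000 = 129.0167°C.
In Fahrenheit: 129.0167 × 1.8 + 32 = 264.23°F.

264.23°F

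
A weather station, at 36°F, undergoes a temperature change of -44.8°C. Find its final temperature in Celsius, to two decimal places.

-42.58°C

Initial temperature in Celsius: (36 - 32) × 5/9 = 2.2222°C.
Final Celsius temperature: 2.2222 - 44.8000 = -42.5778°C.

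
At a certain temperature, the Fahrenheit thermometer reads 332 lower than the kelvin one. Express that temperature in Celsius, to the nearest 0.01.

Let x be the kelvin reading; then the Fahrenheit reading is 1.8·x - 459.67.
(1.8·x - 459.67) - x = -332  ⇒  (0.8)·x = 127.67  ⇒  x = 159.5875 K.
In Celsius: 159.5875 - 273.15 = -113.56°C.

-113.56°C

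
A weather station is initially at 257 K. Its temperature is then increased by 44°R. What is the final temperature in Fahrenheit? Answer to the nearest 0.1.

Initial temperature in Celsius: 257 - 273.15 = -16.1500°C.
The 44°R change is an interval, so only the factor 5/9 applies: +44 × 5/9 = +24.4444°C.
Final Celsius temperature: -16.1500 + 24.4444 = 8.2944°C.
In Fahrenheit: 8.2944 × 1.8 + 32 = 46.9°F.

46.9°F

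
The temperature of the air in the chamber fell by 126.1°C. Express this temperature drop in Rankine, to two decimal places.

For a temperature interval the offset drops out; only the factor 1.8 applies.
126.1 × 1.8 = 226.98.

226.98°R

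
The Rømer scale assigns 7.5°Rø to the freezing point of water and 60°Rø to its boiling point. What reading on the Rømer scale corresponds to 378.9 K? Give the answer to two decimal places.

63.02°Rø

First in Celsius: 378.9 - 273.15 = 105.7500°C.
Linearly onto the Rømer scale: 7.5 + (105.7500 / 100) × (60 - 7.5) = 63.02°Rø.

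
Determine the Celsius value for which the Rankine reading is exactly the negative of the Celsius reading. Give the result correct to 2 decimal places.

Let C be the Celsius reading. The Rankine reading is R = 1.8·C + 491.67.
Require R = -1·C: 1.8·C + 491.67 = -1·C.
(2.8)·C = -491.67  ⇒  C = -175.60.

-175.60°C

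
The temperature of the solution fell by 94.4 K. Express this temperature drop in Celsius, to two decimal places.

Kelvin and Celsius degrees are the same size, so the interval is unchanged: 94.40.

94.40°C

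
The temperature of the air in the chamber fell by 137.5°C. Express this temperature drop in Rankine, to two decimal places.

247.50°R

For a temperature interval the offset drops out; only the factor 1.8 applies.
137.5 × 1.8 = 247.50.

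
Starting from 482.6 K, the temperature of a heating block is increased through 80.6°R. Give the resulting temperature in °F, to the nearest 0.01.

489.61°F

Initial temperature in Celsius: 482.6 - 273.15 = 209.4500°C.
The 80.6°R change is an interval, so only the factor 5/9 applies: +80.6 × 5/9 = +44.7778°C.
Final Celsius temperature: 209.4500 + 44.7778 = 254.2278°C.
In Fahrenheit: 254.2278 × 1.8 + 32 = 489.61°F.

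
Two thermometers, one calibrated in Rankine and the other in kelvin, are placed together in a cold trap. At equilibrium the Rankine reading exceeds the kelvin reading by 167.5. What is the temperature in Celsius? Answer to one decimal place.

Let x be the Rankine reading; then the kelvin reading is 5/9·x.
(5/9·x) - x = -167.5  ⇒  (-4/9)·x = -167.5  ⇒  x = 376.8750°R.
In Celsius: (376.875 - 491.67) × 5/9 = -63.8°C.

-63.8°C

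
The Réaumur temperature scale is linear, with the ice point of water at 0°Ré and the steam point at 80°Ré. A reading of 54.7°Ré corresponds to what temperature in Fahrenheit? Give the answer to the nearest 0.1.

155.1°F

Linear interpolation between the fixed points: C = (54.7 - 0) × 100 / (80 - 0) = 68.3750°C.
Then 68.3750 × 1.8 + 32 = 155.1°F.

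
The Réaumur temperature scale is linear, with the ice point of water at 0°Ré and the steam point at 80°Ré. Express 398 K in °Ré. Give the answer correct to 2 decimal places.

99.88°Ré

First in Celsius: 398 - 273.15 = 124.8500°C.
Linearly onto the Réaumur scale: 0 + (124.8500 / 100) × (80 - 0) = 99.88°Ré.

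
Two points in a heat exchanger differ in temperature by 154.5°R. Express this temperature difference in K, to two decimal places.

85.83 K

An interval of 1°R corresponds to 5/9 K.
154.5 × 5/9 = 85.83.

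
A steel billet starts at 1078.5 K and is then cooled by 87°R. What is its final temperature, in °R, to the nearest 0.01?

1854.30°R

Initial temperature in Celsius: 1078.5 - 273.15 = 805.3500°C.
The 87°R change is an interval, so only the factor 5/9 applies: -87 × 5/9 = -48.3333°C.
Final Celsius temperature: 805.3500 - 48.3333 = 757.0167°C.
In Rankine: 757.0167 × 1.8 + 491.67 = 1854.30°R.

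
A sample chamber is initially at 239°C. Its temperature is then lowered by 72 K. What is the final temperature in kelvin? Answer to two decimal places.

440.15 K

The 72 K change is an interval; Kelvin and Celsius degrees are the same size, so ΔC = -72°C.
Final Celsius temperature: 239.0000 - 72.0000 = 167.0000°C.
In kelvin: 167.0000 + 273.15 = 440.15 K.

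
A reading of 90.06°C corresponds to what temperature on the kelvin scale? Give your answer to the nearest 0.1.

363.2 K

In kelvin: 90.0600 + 273.15 = 363.2 K.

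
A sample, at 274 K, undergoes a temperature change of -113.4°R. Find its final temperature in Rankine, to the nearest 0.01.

379.80°R

Initial temperature in Celsius: 274 - 273.15 = 0.8500°C.
The 113.4°R change is an interval, so only the factor 5/9 applies: -113.4 × 5/9 = -63.0000°C.
Final Celsius temperature: 0.8500 - 63.0000 = -62.1500°C.
In Rankine: -62.1500 × 1.8 + 491.67 = 379.80°R.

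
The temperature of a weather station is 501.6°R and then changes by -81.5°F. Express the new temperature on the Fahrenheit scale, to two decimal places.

Initial temperature in Celsius: (501.6 - 491.67) × 5/9 = 5.5167°C.
The 81.5°F change is an interval, so only the factor 5/9 applies: -81.5 × 5/9 = -45.2778°C.
Final Celsius temperature: 5.5167 - 45.2778 = -39.7611°C.
In Fahrenheit: -39.7611 × 1.8 + 32 = -39.57°F.

-39.57°F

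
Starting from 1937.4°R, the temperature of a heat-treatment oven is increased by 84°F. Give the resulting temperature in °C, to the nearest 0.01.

Initial temperature in Celsius: (1937.4 - 491.67) × 5/9 = 803.1833°C.
The 84°F change is an interval, so only the factor 5/9 applies: +84 × 5/9 = +46.6667°C.
Final Celsius temperature: 803.1833 + 46.6667 = 849.8500°C.

849.85°C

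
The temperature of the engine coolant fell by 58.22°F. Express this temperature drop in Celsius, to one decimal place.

Only the scale ratio 5/9 matters for a change in temperature.
58.22 × 5/9 = 32.3.

32.3°C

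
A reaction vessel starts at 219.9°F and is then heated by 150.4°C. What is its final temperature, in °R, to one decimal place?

Initial temperature in Celsius: (219.9 - 32) × 5/9 = 104.3889°C.
Final Celsius temperature: 104.3889 + 150.4000 = 254.7889°C.
In Rankine: 254.7889 × 1.8 + 491.67 = 950.3°R.

950.3°R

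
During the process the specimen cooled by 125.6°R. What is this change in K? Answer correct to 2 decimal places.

An interval of 1°R corresponds to 5/9 K.
125.6 × 5/9 = 69.78.

69.78 K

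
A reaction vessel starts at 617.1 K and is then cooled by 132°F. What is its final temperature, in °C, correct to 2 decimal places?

Initial temperature in Celsius: 617.1 - 273.15 = 343.9500°C.
The 132°F change is an interval, so only the factor 5/9 applies: -132 × 5/9 = -73.3333°C.
Final Celsius temperature: 343.9500 - 73.3333 = 270.6167°C.

270.62°C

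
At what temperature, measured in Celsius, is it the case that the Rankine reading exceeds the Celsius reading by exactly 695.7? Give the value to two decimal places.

255.04°C

Let C be the Celsius reading. The Rankine reading is R = 1.8·C + 491.67.
Require R - C = 695.7: (0.8)·C + 491.67 = 695.7.
C = (695.7 - 491.67) / (0.8) = 255.04.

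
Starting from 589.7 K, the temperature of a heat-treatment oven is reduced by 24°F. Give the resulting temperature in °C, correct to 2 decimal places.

303.22°C

Initial temperature in Celsius: 589.7 - 273.15 = 316.5500°C.
The 24°F change is an interval, so only the factor 5/9 applies: -24 × 5/9 = -13.3333°C.
Final Celsius temperature: 316.5500 - 13.3333 = 303.2167°C.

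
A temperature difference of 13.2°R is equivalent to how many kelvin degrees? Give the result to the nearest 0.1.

An interval of 1°R corresponds to 5/9 K.
13.2 × 5/9 = 7.3.

7.3 K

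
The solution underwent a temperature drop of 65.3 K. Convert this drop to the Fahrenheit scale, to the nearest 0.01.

Only the scale ratio 1.8 matters for a change in temperature.
65.3 × 1.8 = 117.54.

117.54°F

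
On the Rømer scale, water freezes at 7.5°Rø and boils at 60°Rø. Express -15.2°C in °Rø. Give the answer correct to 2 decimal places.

Linearly onto the Rømer scale: 7.5 + (-15.2000 / 100) × (60 - 7.5) = -0.48°Rø.

-0.48°Rø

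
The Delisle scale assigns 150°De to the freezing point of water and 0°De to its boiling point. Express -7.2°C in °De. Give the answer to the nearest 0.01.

160.80°De

Linearly onto the Delisle scale: 150 + (-7.2000 / 100) × (0 - 150) = 160.80°De.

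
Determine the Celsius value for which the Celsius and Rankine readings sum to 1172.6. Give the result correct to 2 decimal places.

243.19°C

Let C be the Celsius reading. The Rankine reading is R = 1.8·C + 491.67.
Require C + R = 1172.6: (2.8)·C + 491.67 = 1172.6.
C = (1172.6 - 491.67) / (2.8) = 243.19.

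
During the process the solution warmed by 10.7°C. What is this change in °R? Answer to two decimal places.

19.26°R

Only the scale ratio 1.8 matters for a change in temperature.
10.7 × 1.8 = 19.26.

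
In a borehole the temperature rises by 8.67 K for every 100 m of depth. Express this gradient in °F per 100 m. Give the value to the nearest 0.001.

15.606 °F/100 m

Since only a temperature interval is involved, the additive offset between the scales drops out.
A change of 1 K is a change of 1.8°F, so 8.67 × 1.8 = 15.606.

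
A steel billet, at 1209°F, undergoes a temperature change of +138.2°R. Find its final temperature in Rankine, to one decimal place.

1806.9°R

Initial temperature in Celsius: (1209 - 32) × 5/9 = 653.8889°C.
The 138.2°R change is an interval, so only the factor 5/9 applies: +138.2 × 5/9 = +76.7778°C.
Final Celsius temperature: 653.8889 + 76.7778 = 730.6667°C.
In Rankine: 730.6667 × 1.8 + 491.67 = 1806.9°R.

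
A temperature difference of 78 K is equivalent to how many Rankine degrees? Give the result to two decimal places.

140.40°R

An interval of 1 K corresponds to 1.8°R.
78 × 1.8 = 140.40.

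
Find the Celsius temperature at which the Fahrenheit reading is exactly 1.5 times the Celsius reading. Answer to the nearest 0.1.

Let C be the Celsius reading. The Fahrenheit reading is F = 1.8·C + 32.
Require F = 1.5·C: 1.8·C + 32 = 1.5·C.
(0.3)·C = -32  ⇒  C = -106.7.

-106.7°C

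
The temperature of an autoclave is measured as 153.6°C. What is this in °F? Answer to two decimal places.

In Fahrenheit: 153.6000 × 1.8 + 32 = 308.48°F.

308.48°F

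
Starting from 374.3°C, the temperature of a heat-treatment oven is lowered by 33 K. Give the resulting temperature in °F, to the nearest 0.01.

The 33 K change is an interval; Kelvin and Celsius degrees are the same size, so ΔC = -33°C.
Final Celsius temperature: 374.3000 - 33.0000 = 341.3000°C.
In Fahrenheit: 341.3000 × 1.8 + 32 = 646.34°F.

646.34°F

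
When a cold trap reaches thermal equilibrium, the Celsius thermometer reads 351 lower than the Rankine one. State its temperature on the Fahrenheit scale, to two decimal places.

Let x be the Rankine reading; then the Celsius reading is 5/9·x - 273.15.
(5/9·x - 273.15) - x = -351  ⇒  (-4/9)·x = -77.85  ⇒  x = 175.1625°R.
In Celsius: (175.1625 - 491.67) × 5/9 = -175.8375°C.
In Fahrenheit: -175.8375 × 1.8 + 32 = -284.51°F.

-284.51°F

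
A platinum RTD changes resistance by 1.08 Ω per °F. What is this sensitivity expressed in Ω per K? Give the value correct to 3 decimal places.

1.944 Ω per K

Since only a temperature interval is involved, the additive offset between the scales drops out.
A change of 1 K is a change of 1.8°F, so per K the value is 1.08 × 1.8 = 1.944.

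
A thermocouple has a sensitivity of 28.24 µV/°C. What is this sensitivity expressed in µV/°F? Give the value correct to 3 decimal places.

Since only a temperature interval is involved, the additive offset between the scales drops out.
A change of 1°F is a change of 5/9°C, so per °F the value is 28.24 × 5/9 = 15.689.

15.689 µV/°F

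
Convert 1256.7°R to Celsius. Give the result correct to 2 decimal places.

425.02°C

In Celsius: (1256.7 - 491.67) × 5/9 = 425.0167°C.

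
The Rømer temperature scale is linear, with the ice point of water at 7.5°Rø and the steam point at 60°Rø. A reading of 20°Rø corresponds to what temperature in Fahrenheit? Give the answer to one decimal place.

74.9°F

Linear interpolation between the fixed points: C = (20 - 7.5) × 100 / (60 - 7.5) = 23.8095°C.
Then 23.8095 × 1.8 + 32 = 74.9°F.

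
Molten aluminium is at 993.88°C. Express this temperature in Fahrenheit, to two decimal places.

1820.98°F

In Fahrenheit: 993.8800 × 1.8 + 32 = 1820.98°F.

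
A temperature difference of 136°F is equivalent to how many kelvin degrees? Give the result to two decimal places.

An interval of 1°F corresponds to 5/9 K.
136 × 5/9 = 75.56.

75.56 K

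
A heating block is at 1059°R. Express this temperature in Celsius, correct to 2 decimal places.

315.18°C

In Celsius: (1059 - 491.67) × 5/9 = 315.1833°C.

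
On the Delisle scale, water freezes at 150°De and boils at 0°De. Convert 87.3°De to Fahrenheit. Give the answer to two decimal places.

107.24°F

Linear interpolation between the fixed points: C = (87.3 - 150) × 100 / (0 - 150) = 41.8000°C.
Then 41.8000 × 1.8 + 32 = 107.24°F.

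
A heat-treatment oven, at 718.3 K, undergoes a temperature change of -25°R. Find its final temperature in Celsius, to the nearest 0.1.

431.3°C

Initial temperature in Celsius: 718.3 - 273.15 = 445.1500°C.
The 25°R change is an interval, so only the factor 5/9 applies: -25 × 5/9 = -13.8889°C.
Final Celsius temperature: 445.1500 - 13.8889 = 431.2611°C.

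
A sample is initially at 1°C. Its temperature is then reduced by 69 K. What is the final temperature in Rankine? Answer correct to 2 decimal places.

The 69 K change is an interval; Kelvin and Celsius degrees are the same size, so ΔC = -69°C.
Final Celsius temperature: 1.0000 - 69.0000 = -68.0000°C.
In Rankine: -68.0000 × 1.8 + 491.67 = 369.27°R.

369.27°R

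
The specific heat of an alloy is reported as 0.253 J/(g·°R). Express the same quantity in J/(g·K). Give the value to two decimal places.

The quantity depends on a temperature interval, so only the ratio of degree sizes applies; the offset between the scales is irrelevant.
A change of 1 K is a change of 1.8°R, so per K the value is 0.253 × 1.8 = 0.46.

0.46 J/(g·K)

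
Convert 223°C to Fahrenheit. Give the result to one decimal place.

433.4°F

In Fahrenheit: 223.0000 × 1.8 + 32 = 433.4°F.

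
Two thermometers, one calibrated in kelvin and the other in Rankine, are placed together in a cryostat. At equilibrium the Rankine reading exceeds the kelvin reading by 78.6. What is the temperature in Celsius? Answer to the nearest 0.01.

-174.90°C

Let x be the kelvin reading; then the Rankine reading is 1.8·x.
(1.8·x) - x = 78.6  ⇒  (0.8)·x = 78.6  ⇒  x = 98.2500 K.
In Celsius: 98.25 - 273.15 = -174.90°C.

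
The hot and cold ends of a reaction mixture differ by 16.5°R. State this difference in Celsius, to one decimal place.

9.2°C

Only the scale ratio 5/9 matters for a change in temperature.
16.5 × 5/9 = 9.2.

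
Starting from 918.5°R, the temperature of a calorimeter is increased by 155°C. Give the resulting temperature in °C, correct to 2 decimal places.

392.13°C

Initial temperature in Celsius: (918.5 - 491.67) × 5/9 = 237.1278°C.
Final Celsius temperature: 237.1278 + 155.0000 = 392.1278°C.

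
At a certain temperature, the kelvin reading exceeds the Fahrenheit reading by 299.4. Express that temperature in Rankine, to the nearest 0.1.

360.6°R

Let x be the Fahrenheit reading; then the kelvin reading is 5/9·x + 255.372.
(5/9·x + 255.372) - x = 299.4  ⇒  (-4/9)·x = 44.0278  ⇒  x = -99.0625°F.
In Celsius: (-99.0625 - 32) × 5/9 = -72.8125°C.
In Rankine: -72.8125 × 1.8 + 491.67 = 360.6°R.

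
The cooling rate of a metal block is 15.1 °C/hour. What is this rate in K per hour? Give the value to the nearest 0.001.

The quantity depends on a temperature interval, so only the ratio of degree sizes applies; the offset between the scales is irrelevant.
A change of 1°C is a change of 1 K, so 15.1 × 1 = 15.100.

15.100 K/hour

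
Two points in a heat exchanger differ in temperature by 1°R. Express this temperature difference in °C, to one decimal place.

0.6°C

An interval of 1°R corresponds to 5/9°C.
1 × 5/9 = 0.6.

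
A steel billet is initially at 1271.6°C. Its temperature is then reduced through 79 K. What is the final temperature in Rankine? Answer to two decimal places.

2638.35°R

The 79 K change is an interval; Kelvin and Celsius degrees are the same size, so ΔC = -79°C.
Final Celsius temperature: 1271.6000 - 79.0000 = 1192.6000°C.
In Rankine: 1192.6000 × 1.8 + 491.67 = 2638.35°R.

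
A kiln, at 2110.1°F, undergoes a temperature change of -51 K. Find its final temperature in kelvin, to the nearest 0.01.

Initial temperature in Celsius: (2110.1 - 32) × 5/9 = 1154.5000°C.
The 51 K change is an interval; Kelvin and Celsius degrees are the same size, so ΔC = -51°C.
Final Celsius temperature: 1154.5000 - 51.0000 = 1103.5000°C.
In kelvin: 1103.5000 + 273.15 = 1376.65 K.

1376.65 K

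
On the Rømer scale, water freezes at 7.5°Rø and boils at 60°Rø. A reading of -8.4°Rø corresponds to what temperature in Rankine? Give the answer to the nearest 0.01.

Linear interpolation between the fixed points: C = (-8.4 - 7.5) × 100 / (60 - 7.5) = -30.2857°C.
Then -30.2857 × 1.8 + 491.67 = 437.16°R.

437.16°R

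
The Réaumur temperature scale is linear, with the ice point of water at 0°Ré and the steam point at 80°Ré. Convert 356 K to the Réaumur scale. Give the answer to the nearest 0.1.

First in Celsius: 356 - 273.15 = 82.8500°C.
Linearly onto the Réaumur scale: 0 + (82.8500 / 100) × (80 - 0) = 66.3°Ré.

66.3°Ré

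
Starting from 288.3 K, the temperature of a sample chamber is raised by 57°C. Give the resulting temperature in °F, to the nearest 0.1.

161.9°F

Initial temperature in Celsius: 288.3 - 273.15 = 15.1500°C.
Final Celsius temperature: 15.1500 + 57.0000 = 72.1500°C.
In Fahrenheit: 72.1500 × 1.8 + 32 = 161.9°F.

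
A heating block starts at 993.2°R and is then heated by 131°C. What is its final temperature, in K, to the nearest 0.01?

682.78 K

Initial temperature in Celsius: (993.2 - 491.67) × 5/9 = 278.6278°C.
Final Celsius temperature: 278.6278 + 131.0000 = 409.6278°C.
In kelvin: 409.6278 + 273.15 = 682.78 K.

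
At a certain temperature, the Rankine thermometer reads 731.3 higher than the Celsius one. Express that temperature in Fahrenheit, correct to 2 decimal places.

Let x be the Celsius reading; then the Rankine reading is 1.8·x + 491.67.
(1.8·x + 491.67) - x = 731.3  ⇒  (0.8)·x = 239.63  ⇒  x = 299.5375°C.
In Fahrenheit: 299.5375 × 1.8 + 32 = 571.17°F.

571.17°F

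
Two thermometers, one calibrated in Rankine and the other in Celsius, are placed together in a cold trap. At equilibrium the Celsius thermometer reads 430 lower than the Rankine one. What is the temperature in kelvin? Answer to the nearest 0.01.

196.06 K

Let x be the Rankine reading; then the Celsius reading is 5/9·x - 273.15.
(5/9·x - 273.15) - x = -430  ⇒  (-4/9)·x = -156.85  ⇒  x = 352.9125°R.
In Celsius: (352.9125 - 491.67) × 5/9 = -77.0875°C.
In kelvin: -77.0875 + 273.15 = 196.06 K.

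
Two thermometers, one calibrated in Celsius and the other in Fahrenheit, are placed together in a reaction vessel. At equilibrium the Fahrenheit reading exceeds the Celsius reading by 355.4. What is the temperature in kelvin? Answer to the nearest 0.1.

Let x be the Celsius reading; then the Fahrenheit reading is 1.8·x + 32.
(1.8·x + 32) - x = 355.4  ⇒  (0.8)·x = 323.4  ⇒  x = 404.2500°C.
In kelvin: 404.2500 + 273.15 = 677.4 K.

677.4 K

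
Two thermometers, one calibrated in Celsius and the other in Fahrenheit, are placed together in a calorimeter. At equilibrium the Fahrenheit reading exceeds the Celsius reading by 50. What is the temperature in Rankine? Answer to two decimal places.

Let x be the Celsius reading; then the Fahrenheit reading is 1.8·x + 32.
(1.8·x + 32) - x = 50  ⇒  (0.8)·x = 18  ⇒  x = 22.5000°C.
In Rankine: 22.5000 × 1.8 + 491.67 = 532.17°R.

532.17°R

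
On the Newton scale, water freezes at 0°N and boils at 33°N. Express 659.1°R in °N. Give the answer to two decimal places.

30.70°N

First in Celsius: (659.1 - 491.67) × 5/9 = 93.0167°C.
Linearly onto the Newton scale: 0 + (93.0167 / 100) × (33 - 0) = 30.70°N.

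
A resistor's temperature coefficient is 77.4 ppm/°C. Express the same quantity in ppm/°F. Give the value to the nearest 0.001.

43.000 ppm/°F

Since only a temperature interval is involved, the additive offset between the scales drops out.
A change of 1°F is a change of 5/9°C, so per °F the value is 77.4 × 5/9 = 43.000.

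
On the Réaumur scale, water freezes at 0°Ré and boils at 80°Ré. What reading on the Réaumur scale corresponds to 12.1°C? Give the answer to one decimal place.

9.7°Ré

Linearly onto the Réaumur scale: 0 + (12.1000 / 100) × (80 - 0) = 9.7°Ré.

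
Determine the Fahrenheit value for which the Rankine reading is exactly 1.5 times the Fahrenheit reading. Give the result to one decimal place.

Let F be the Fahrenheit reading. The Rankine reading is R = 1·F + 459.67.
Require R = 1.5·F: 1·F + 459.67 = 1.5·F.
(-0.5)·F = -459.67  ⇒  F = 919.3.

919.3°F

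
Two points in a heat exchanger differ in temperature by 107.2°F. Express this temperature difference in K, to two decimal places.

59.56 K

Only the scale ratio 5/9 matters for a change in temperature.
107.2 × 5/9 = 59.56.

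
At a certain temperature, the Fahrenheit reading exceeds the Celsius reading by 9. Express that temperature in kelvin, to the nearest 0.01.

Let x be the Fahrenheit reading; then the Celsius reading is 5/9·x - 17.7778.
(5/9·x - 17.7778) - x = -9  ⇒  (-4/9)·x = 79/9  ⇒  x = -19.7500°F.
In Celsius: (-19.75 - 32) × 5/9 = -28.7500°C.
In kelvin: -28.7500 + 273.15 = 244.40 K.

244.40 K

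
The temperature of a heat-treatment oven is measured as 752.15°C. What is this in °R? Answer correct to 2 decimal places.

In Rankine: 752.1500 × 1.8 + 491.67 = 1845.54°R.

1845.54°R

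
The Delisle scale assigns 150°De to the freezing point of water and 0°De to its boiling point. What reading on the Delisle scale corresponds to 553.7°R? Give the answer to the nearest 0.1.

First in Celsius: (553.7 - 491.67) × 5/9 = 34.4611°C.
Linearly onto the Delisle scale: 150 + (34.4611 / 100) × (0 - 150) = 98.3°De.

98.3°De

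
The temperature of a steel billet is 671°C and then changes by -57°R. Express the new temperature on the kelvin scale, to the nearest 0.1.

The 57°R change is an interval, so only the factor 5/9 applies: -57 × 5/9 = -31.6667°C.
Final Celsius temperature: 671.0000 - 31.6667 = 639.3333°C.
In kelvin: 639.3333 + 273.15 = 912.5 K.

912.5 K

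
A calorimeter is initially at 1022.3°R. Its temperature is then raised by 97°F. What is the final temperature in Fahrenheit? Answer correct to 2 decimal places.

Initial temperature in Celsius: (1022.3 - 491.67) × 5/9 = 294.7944°C.
The 97°F change is an interval, so only the factor 5/9 applies: +97 × 5/9 = +53.8889°C.
Final Celsius temperature: 294.7944 + 53.8889 = 348.6833°C.
In Fahrenheit: 348.6833 × 1.8 + 32 = 659.63°F.

659.63°F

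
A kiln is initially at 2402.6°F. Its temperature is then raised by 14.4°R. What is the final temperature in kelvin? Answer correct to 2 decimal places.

1598.15 K

Initial temperature in Celsius: (2402.6 - 32) × 5/9 = 1317.0000°C.
The 14.4°R change is an interval, so only the factor 5/9 applies: +14.4 × 5/9 = +8.0000°C.
Final Celsius temperature: 1317.0000 + 8.0000 = 1325.0000°C.
In kelvin: 1325.0000 + 273.15 = 1598.15 K.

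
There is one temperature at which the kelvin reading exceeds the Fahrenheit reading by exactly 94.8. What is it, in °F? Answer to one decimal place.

361.3°F

Let F be the Fahrenheit reading. The kelvin reading is K = 5/9·F + 255.372.
Require K - F = 94.8: (-4/9)·F + 255.372 = 94.8.
F = (94.8 - 255.372) / (-4/9) = 361.3.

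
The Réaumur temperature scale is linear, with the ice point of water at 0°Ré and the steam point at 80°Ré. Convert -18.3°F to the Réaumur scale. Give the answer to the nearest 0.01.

First in Celsius: (-18.3 - 32) × 5/9 = -27.9444°C.
Linearly onto the Réaumur scale: 0 + (-27.9444 / 100) × (80 - 0) = -22.36°Ré.

-22.36°Ré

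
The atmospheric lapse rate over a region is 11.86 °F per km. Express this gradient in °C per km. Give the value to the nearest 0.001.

6.589 °C/km

Since only a temperature interval is involved, the additive offset between the scales drops out.
A change of 1°F is a change of 5/9°C, so 11.86 × 5/9 = 6.589.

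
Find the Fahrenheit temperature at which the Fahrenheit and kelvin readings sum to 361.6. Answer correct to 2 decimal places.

68.29°F

Let F be the Fahrenheit reading. The kelvin reading is K = 5/9·F + 255.372.
Require F + K = 361.6: (14/9)·F + 255.372 = 361.6.
F = (361.6 - 255.372) / (14/9) = 68.29.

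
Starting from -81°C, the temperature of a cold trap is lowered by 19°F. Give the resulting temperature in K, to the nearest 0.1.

The 19°F change is an interval, so only the factor 5/9 applies: -19 × 5/9 = -10.5556°C.
Final Celsius temperature: -81.0000 - 10.5556 = -91.5556°C.
In kelvin: -91.5556 + 273.15 = 181.6 K.

181.6 K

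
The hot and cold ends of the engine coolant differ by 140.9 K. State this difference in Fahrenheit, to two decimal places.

Only the scale ratio 1.8 matters for a change in temperature.
140.9 × 1.8 = 253.62.

253.62°F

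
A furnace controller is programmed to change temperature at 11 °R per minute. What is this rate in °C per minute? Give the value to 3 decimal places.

6.111 °C/minute

The quantity depends on a temperature interval, so only the ratio of degree sizes applies; the offset between the scales is irrelevant.
A change of 1°R is a change of 5/9°C, so 11 × 5/9 = 6.111.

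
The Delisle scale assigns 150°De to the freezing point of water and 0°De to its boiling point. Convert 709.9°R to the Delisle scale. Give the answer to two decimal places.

-31.86°De

First in Celsius: (709.9 - 491.67) × 5/9 = 121.2389°C.
Linearly onto the Delisle scale: 150 + (121.2389 / 100) × (0 - 150) = -31.86°De.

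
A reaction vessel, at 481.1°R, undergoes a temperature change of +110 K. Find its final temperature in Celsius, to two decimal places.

Initial temperature in Celsius: (481.1 - 491.67) × 5/9 = -5.8722°C.
The 110 K change is an interval; Kelvin and Celsius degrees are the same size, so ΔC = +110°C.
Final Celsius temperature: -5.8722 + 110.0000 = 104.1278°C.

104.13°C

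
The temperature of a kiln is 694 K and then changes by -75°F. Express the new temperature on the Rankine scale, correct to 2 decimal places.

Initial temperature in Celsius: 694 - 273.15 = 420.8500°C.
The 75°F change is an interval, so only the factor 5/9 applies: -75 × 5/9 = -41.6667°C.
Final Celsius temperature: 420.8500 - 41.6667 = 379.1833°C.
In Rankine: 379.1833 × 1.8 + 491.67 = 1174.20°R.

1174.20°R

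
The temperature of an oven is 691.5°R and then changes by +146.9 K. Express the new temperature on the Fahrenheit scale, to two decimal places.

Initial temperature in Celsius: (691.5 - 491.67) × 5/9 = 111.0167°C.
The 146.9 K change is an interval; Kelvin and Celsius degrees are the same size, so ΔC = +146.9°C.
Final Celsius temperature: 111.0167 + 146.9000 = 257.9167°C.
In Fahrenheit: 257.9167 × 1.8 + 32 = 496.25°F.

496.25°F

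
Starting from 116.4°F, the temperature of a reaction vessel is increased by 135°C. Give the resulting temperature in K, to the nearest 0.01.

Initial temperature in Celsius: (116.4 - 32) × 5/9 = 46.8889°C.
Final Celsius temperature: 46.8889 + 135.0000 = 181.8889°C.
In kelvin: 181.8889 + 273.15 = 455.04 K.

455.04 K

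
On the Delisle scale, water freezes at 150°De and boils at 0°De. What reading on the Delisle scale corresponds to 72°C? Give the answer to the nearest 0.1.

Linearly onto the Delisle scale: 150 + (72.0000 / 100) × (0 - 150) = 42.0°De.

42.0°De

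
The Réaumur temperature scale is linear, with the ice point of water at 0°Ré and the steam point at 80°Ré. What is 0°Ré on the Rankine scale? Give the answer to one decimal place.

491.7°R

Linear interpolation between the fixed points: C = (0 - 0) × 100 / (80 - 0) = 0.0000°C.
Then 0.0000 × 1.8 + 491.67 = 491.7°R.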